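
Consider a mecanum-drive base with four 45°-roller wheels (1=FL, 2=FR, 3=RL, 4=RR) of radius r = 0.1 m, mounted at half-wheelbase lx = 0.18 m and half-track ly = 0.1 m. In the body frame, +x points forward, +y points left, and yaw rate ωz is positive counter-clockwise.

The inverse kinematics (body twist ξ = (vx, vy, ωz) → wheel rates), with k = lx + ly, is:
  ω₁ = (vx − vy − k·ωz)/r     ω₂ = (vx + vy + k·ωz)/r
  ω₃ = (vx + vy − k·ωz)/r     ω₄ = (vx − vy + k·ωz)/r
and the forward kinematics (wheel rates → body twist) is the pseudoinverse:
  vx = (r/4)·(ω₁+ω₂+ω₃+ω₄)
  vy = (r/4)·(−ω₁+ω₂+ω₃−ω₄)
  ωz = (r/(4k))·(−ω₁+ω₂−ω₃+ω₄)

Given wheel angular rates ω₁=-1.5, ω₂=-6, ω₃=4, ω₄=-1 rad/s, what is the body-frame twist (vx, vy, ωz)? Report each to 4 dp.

k = lx + ly = 0.18 + 0.1 = 0.2800
ω₁+ω₂+ω₃+ω₄ = -4.5000  →  vx = (0.1/4)·-4.5000 = -0.1125
−ω₁+ω₂+ω₃−ω₄ = 0.5000  →  vy = (0.1/4)·0.5000 = 0.0125
−ω₁+ω₂−ω₃+ω₄ = -9.5000  →  ωz = (0.1/1.1200)·-9.5000 = -0.8482

(-0.1125, 0.0125, -0.8482)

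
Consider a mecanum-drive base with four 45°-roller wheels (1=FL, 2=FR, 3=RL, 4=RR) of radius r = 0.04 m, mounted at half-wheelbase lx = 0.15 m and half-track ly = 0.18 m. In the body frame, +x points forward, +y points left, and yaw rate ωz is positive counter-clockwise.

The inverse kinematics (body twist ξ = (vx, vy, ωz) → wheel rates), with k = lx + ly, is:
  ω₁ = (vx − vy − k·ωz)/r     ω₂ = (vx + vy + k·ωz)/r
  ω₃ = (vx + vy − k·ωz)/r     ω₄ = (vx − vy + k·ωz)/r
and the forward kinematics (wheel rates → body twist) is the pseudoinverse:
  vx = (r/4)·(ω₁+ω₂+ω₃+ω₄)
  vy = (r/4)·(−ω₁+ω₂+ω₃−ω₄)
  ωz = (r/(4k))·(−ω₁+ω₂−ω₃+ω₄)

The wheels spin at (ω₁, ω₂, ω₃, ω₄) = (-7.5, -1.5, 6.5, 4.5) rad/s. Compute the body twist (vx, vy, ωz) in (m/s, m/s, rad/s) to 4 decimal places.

(0.0200, 0.0800, 0.1212)

k = lx + ly = 0.15 + 0.18 = 0.3300
ω₁+ω₂+ω₃+ω₄ = 2.0000  →  vx = (0.04/4)·2.0000 = 0.0200
−ω₁+ω₂+ω₃−ω₄ = 8.0000  →  vy = (0.04/4)·8.0000 = 0.0800
−ω₁+ω₂−ω₃+ω₄ = 4.0000  →  ωz = (0.04/1.3200)·4.0000 = 0.1212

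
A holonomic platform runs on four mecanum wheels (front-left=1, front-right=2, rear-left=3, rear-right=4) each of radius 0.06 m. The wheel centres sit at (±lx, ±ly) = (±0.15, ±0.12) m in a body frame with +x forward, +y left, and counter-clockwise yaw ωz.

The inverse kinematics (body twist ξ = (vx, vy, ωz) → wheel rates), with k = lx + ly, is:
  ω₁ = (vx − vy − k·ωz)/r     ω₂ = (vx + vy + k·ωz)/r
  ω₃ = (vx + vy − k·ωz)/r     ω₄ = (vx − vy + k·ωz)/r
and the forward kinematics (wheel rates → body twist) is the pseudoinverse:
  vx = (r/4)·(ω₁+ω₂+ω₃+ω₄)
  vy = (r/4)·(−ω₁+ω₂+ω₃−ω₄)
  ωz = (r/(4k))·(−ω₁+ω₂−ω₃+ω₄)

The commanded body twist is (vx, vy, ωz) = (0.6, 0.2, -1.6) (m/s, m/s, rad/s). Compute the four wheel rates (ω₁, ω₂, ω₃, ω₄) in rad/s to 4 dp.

k = lx + ly = 0.15 + 0.12 = 0.2700;  k·ωz = 0.2700·-1.6 = -0.4320
ω₁ (FL) = (vx − vy − k·ωz)/r = 0.8320/0.06 = 13.8667
ω₂ (FR) = (vx + vy + k·ωz)/r = 0.3680/0.06 = 6.1333
ω₃ (RL) = (vx + vy − k·ωz)/r = 1.2320/0.06 = 20.5333
ω₄ (RR) = (vx − vy + k·ωz)/r = -0.0320/0.06 = -0.5333

(13.8667, 6.1333, 20.5333, -0.5333)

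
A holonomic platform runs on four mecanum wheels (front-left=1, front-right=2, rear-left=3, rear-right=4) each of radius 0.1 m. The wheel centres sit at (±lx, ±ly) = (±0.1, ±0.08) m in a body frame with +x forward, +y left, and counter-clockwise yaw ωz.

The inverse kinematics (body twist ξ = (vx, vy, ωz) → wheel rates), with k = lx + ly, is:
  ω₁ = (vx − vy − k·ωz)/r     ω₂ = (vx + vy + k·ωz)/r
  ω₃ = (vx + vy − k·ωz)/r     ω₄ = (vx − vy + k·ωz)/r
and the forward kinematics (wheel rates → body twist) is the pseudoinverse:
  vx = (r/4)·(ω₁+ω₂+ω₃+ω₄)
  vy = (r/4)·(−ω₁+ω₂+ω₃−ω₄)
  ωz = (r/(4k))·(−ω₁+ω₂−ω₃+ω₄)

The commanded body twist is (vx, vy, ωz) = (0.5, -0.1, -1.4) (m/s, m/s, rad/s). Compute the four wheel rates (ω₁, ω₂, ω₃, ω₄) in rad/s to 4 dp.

(8.5200, 1.4800, 6.5200, 3.4800)

k = lx + ly = 0.1 + 0.08 = 0.1800;  k·ωz = 0.1800·-1.4 = -0.2520
ω₁ (FL) = (vx − vy − k·ωz)/r = 0.8520/0.1 = 8.5200
ω₂ (FR) = (vx + vy + k·ωz)/r = 0.1480/0.1 = 1.4800
ω₃ (RL) = (vx + vy − k·ωz)/r = 0.6520/0.1 = 6.5200
ω₄ (RR) = (vx − vy + k·ωz)/r = 0.3480/0.1 = 3.4800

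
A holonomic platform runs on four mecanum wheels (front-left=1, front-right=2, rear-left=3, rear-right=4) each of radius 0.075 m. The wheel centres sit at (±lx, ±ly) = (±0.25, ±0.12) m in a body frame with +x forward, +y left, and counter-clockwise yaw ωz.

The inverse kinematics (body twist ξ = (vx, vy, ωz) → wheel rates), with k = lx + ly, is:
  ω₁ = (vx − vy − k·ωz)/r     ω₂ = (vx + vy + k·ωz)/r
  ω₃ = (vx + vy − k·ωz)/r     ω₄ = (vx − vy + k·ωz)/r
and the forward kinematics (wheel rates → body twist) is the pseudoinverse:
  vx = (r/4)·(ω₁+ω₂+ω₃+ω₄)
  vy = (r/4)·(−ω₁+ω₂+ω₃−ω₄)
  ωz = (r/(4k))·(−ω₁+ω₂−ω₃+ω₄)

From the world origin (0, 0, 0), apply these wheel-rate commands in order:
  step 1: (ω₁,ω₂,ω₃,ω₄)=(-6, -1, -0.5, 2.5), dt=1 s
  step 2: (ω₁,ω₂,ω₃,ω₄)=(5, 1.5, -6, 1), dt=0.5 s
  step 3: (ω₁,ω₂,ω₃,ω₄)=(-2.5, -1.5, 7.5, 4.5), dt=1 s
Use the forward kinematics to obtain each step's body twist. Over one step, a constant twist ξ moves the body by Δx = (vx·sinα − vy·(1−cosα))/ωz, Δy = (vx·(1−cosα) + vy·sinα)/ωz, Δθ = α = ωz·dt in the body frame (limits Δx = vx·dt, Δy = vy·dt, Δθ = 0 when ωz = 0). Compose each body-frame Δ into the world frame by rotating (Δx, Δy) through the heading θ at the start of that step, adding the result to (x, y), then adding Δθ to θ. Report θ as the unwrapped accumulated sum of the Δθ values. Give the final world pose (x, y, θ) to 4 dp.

(0.0600, 0.0673, 0.3927)

step 1: ξ=(vx,vy,ωz)=(-0.0937, 0.0375, 0.4054), dt=1.0 → body Δ=(-0.0987, 0.0177, 0.4054) → world pose (-0.0987, 0.0177, 0.4054)
step 2: ξ=(vx,vy,ωz)=(0.0281, -0.1969, 0.1774), dt=0.5 → body Δ=(0.0184, -0.0977, 0.0887) → world pose (-0.0433, -0.0648, 0.4941)
step 3: ξ=(vx,vy,ωz)=(0.1500, 0.0750, -0.1014), dt=1.0 → body Δ=(0.1535, 0.0673, -0.1014) → world pose (0.0600, 0.0673, 0.3927)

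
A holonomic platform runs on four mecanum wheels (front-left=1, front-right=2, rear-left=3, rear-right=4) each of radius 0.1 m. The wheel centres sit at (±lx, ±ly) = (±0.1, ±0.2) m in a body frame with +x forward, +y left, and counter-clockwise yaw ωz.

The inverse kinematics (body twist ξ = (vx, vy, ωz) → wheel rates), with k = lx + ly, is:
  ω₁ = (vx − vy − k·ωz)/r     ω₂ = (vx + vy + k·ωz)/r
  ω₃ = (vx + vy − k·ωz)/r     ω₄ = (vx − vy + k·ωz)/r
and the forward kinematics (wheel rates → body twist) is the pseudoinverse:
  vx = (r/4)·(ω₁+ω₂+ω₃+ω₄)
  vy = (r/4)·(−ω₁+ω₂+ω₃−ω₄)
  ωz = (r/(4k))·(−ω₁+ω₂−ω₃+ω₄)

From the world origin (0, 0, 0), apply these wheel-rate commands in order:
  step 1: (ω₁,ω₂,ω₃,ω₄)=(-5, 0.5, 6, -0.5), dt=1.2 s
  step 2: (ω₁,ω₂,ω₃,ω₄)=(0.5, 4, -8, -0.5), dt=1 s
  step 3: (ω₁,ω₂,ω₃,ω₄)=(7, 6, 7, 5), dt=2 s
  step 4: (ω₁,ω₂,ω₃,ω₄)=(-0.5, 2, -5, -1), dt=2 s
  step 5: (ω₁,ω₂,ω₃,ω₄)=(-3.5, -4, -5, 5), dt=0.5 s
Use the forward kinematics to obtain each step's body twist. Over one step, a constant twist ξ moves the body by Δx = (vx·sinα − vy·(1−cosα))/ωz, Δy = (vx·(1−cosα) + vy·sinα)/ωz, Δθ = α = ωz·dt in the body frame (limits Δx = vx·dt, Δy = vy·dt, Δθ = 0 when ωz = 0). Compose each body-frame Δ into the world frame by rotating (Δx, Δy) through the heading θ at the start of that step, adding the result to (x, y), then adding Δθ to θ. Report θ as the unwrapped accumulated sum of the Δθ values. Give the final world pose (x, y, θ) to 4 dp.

(1.0554, 0.6411, 1.7958)

step 1: ξ=(vx,vy,ωz)=(0.0250, 0.3000, -0.0833), dt=1.2 → body Δ=(0.0479, 0.3579, -0.1000) → world pose (0.0479, 0.3579, -0.1000)
step 2: ξ=(vx,vy,ωz)=(-0.1000, -0.1000, 0.9167), dt=1.0 → body Δ=(-0.0439, -0.1293, 0.9167) → world pose (-0.0086, 0.2336, 0.8167)
step 3: ξ=(vx,vy,ωz)=(0.6250, 0.0250, -0.2500), dt=2.0 → body Δ=(1.2108, -0.2581, -0.5000) → world pose (1.0085, 0.9394, 0.3167)
step 4: ξ=(vx,vy,ωz)=(-0.1125, -0.0375, 0.5417), dt=2.0 → body Δ=(-0.1467, -0.1716, 1.0833) → world pose (0.9225, 0.7307, 1.4000)
step 5: ξ=(vx,vy,ωz)=(-0.1875, -0.2625, 0.7917), dt=0.5 → body Δ=(-0.0657, -0.1462, 0.3958) → world pose (1.0554, 0.6411, 1.7958)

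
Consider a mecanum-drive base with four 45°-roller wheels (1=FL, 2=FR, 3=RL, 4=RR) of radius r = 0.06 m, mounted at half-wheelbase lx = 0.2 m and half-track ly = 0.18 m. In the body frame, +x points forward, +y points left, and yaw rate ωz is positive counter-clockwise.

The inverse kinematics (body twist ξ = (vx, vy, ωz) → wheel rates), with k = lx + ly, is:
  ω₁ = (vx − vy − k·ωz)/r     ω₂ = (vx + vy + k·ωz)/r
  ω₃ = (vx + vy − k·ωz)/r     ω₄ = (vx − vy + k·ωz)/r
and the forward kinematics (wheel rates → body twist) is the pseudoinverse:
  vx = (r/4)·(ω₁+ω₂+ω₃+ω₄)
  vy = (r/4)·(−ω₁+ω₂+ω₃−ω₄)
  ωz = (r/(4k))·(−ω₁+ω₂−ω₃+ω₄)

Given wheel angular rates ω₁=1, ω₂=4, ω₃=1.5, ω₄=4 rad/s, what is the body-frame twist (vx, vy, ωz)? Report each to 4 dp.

(0.1575, 0.0075, 0.2171)

k = lx + ly = 0.2 + 0.18 = 0.3800
ω₁+ω₂+ω₃+ω₄ = 10.5000  →  vx = (0.06/4)·10.5000 = 0.1575
−ω₁+ω₂+ω₃−ω₄ = 0.5000  →  vy = (0.06/4)·0.5000 = 0.0075
−ω₁+ω₂−ω₃+ω₄ = 5.5000  →  ωz = (0.06/1.5200)·5.5000 = 0.2171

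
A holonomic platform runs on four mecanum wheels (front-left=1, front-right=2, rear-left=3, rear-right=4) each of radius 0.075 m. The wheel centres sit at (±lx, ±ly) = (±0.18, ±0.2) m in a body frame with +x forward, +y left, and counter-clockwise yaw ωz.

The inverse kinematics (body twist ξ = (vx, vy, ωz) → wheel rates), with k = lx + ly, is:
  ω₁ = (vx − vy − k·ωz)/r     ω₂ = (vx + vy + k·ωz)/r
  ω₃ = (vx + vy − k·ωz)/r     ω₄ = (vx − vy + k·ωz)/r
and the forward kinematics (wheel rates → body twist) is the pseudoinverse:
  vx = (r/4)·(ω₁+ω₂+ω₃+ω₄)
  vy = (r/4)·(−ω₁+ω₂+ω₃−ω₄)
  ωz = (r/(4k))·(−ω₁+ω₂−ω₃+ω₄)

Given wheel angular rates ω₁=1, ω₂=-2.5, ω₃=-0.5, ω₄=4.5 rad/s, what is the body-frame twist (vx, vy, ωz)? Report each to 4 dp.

(0.0469, -0.1594, 0.0740)

k = lx + ly = 0.18 + 0.2 = 0.3800
ω₁+ω₂+ω₃+ω₄ = 2.5000  →  vx = (0.075/4)·2.5000 = 0.0469
−ω₁+ω₂+ω₃−ω₄ = -8.5000  →  vy = (0.075/4)·-8.5000 = -0.1594
−ω₁+ω₂−ω₃+ω₄ = 1.5000  →  ωz = (0.075/1.5200)·1.5000 = 0.0740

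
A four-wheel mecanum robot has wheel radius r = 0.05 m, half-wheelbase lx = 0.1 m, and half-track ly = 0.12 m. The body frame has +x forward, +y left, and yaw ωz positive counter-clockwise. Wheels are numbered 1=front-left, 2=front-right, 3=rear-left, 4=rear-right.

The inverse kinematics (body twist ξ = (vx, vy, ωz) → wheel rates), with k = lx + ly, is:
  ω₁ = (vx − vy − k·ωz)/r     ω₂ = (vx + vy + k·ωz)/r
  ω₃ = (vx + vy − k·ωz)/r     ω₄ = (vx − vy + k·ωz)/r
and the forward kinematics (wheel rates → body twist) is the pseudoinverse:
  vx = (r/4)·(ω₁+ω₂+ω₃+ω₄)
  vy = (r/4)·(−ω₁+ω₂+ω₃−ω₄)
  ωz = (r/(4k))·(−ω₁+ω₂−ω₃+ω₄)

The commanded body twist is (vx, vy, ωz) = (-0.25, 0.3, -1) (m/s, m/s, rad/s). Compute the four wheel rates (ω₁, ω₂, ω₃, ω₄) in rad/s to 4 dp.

(-6.6000, -3.4000, 5.4000, -15.4000)

k = lx + ly = 0.1 + 0.12 = 0.2200;  k·ωz = 0.2200·-1 = -0.2200
ω₁ (FL) = (vx − vy − k·ωz)/r = -0.3300/0.05 = -6.6000
ω₂ (FR) = (vx + vy + k·ωz)/r = -0.1700/0.05 = -3.4000
ω₃ (RL) = (vx + vy − k·ωz)/r = 0.2700/0.05 = 5.4000
ω₄ (RR) = (vx − vy + k·ωz)/r = -0.7700/0.05 = -15.4000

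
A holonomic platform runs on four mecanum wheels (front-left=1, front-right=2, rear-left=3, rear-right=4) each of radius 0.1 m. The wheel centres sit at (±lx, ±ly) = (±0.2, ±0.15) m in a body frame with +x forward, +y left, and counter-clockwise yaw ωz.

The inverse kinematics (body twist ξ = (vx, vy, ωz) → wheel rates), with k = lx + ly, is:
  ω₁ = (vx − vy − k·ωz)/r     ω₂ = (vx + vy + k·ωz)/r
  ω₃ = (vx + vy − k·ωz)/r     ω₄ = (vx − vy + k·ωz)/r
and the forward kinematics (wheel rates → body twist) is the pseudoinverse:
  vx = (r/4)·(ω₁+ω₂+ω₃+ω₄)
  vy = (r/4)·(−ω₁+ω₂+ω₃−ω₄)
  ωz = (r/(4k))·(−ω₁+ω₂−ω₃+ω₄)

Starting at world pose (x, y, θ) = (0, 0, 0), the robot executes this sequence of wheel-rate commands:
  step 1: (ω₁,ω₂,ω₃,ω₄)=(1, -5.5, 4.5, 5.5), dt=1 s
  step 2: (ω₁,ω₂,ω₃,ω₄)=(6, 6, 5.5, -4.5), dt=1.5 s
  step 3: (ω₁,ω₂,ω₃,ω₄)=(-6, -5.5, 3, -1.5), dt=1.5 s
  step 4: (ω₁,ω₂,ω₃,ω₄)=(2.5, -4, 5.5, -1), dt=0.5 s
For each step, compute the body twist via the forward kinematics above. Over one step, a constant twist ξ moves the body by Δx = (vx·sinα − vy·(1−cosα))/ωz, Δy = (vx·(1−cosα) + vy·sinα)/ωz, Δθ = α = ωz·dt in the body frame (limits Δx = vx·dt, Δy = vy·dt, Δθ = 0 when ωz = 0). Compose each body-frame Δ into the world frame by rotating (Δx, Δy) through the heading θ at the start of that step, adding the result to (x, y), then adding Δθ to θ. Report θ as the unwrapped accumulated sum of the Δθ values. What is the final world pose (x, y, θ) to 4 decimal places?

(0.8675, -0.0490, -2.3571)

step 1: ξ=(vx,vy,ωz)=(0.1375, -0.1875, -0.3929), dt=1.0 → body Δ=(0.0976, -0.2094, -0.3929) → world pose (0.0976, -0.2094, -0.3929)
step 2: ξ=(vx,vy,ωz)=(0.3250, 0.2500, -0.7143), dt=1.5 → body Δ=(0.5818, 0.0701, -1.0714) → world pose (0.6620, -0.3673, -1.4643)
step 3: ξ=(vx,vy,ωz)=(-0.2500, 0.1250, -0.2857), dt=1.5 → body Δ=(-0.3241, 0.2609, -0.4286) → world pose (0.8870, -0.0174, -1.8929)
step 4: ξ=(vx,vy,ωz)=(0.0750, 0.0000, -0.9286), dt=0.5 → body Δ=(0.0362, -0.0086, -0.4643) → world pose (0.8675, -0.0490, -2.3571)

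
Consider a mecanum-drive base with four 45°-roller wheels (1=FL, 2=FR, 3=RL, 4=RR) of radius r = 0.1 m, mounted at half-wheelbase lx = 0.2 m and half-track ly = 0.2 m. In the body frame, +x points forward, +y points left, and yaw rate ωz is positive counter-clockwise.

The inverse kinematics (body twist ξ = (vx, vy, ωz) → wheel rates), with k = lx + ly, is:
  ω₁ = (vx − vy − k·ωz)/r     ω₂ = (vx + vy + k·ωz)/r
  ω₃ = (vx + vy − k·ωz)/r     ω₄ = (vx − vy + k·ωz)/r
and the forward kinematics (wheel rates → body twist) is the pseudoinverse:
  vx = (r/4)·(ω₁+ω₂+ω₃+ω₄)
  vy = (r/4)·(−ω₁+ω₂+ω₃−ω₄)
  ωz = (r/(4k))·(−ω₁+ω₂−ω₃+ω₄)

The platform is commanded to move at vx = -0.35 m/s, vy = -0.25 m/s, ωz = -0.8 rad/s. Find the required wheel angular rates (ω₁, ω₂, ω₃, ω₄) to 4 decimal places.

(2.2000, -9.2000, -2.8000, -4.2000)

k = lx + ly = 0.2 + 0.2 = 0.4000;  k·ωz = 0.4000·-0.8 = -0.3200
ω₁ (FL) = (vx − vy − k·ωz)/r = 0.2200/0.1 = 2.2000
ω₂ (FR) = (vx + vy + k·ωz)/r = -0.9200/0.1 = -9.2000
ω₃ (RL) = (vx + vy − k·ωz)/r = -0.2800/0.1 = -2.8000
ω₄ (RR) = (vx − vy + k·ωz)/r = -0.4200/0.1 = -4.2000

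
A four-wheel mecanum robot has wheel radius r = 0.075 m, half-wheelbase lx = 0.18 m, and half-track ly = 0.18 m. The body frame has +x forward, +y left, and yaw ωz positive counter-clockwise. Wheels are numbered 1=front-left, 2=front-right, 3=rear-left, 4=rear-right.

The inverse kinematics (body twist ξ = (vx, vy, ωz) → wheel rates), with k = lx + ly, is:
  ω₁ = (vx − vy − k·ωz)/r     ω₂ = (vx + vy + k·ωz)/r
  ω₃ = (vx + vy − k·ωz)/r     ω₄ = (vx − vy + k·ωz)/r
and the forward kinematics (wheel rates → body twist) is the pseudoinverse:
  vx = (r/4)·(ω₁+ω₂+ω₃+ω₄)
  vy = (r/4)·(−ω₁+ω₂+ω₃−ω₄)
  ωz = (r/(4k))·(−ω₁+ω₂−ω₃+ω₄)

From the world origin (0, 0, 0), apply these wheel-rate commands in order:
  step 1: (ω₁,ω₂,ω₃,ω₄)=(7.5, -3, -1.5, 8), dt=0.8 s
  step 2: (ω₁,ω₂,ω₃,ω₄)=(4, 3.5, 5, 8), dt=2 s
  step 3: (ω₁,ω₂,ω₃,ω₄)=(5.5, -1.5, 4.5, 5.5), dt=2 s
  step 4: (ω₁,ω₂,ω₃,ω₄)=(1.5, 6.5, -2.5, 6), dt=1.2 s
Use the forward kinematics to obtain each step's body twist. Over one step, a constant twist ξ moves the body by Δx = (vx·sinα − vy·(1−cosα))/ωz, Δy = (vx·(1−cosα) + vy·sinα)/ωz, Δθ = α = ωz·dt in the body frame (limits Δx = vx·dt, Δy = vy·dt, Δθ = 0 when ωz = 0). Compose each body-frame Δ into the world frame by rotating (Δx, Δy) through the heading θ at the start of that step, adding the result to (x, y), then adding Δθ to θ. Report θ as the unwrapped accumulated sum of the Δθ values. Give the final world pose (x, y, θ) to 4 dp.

step 1: ξ=(vx,vy,ωz)=(0.2062, -0.3750, -0.0521), dt=0.8 → body Δ=(0.1587, -0.3034, -0.0417) → world pose (0.1587, -0.3034, -0.0417)
step 2: ξ=(vx,vy,ωz)=(0.3844, -0.0656, 0.1302), dt=2.0 → body Δ=(0.7771, -0.0302, 0.2604) → world pose (0.9339, -0.3659, 0.2188)
step 3: ξ=(vx,vy,ωz)=(0.2625, -0.1500, -0.3125), dt=2.0 → body Δ=(0.4007, -0.4396, -0.6250) → world pose (1.4205, -0.7081, -0.4062)
step 4: ξ=(vx,vy,ωz)=(0.2156, -0.0656, 0.7031), dt=1.2 → body Δ=(0.2604, 0.0331, 0.8438) → world pose (1.6728, -0.7806, 0.4375)

(1.6728, -0.7806, 0.4375)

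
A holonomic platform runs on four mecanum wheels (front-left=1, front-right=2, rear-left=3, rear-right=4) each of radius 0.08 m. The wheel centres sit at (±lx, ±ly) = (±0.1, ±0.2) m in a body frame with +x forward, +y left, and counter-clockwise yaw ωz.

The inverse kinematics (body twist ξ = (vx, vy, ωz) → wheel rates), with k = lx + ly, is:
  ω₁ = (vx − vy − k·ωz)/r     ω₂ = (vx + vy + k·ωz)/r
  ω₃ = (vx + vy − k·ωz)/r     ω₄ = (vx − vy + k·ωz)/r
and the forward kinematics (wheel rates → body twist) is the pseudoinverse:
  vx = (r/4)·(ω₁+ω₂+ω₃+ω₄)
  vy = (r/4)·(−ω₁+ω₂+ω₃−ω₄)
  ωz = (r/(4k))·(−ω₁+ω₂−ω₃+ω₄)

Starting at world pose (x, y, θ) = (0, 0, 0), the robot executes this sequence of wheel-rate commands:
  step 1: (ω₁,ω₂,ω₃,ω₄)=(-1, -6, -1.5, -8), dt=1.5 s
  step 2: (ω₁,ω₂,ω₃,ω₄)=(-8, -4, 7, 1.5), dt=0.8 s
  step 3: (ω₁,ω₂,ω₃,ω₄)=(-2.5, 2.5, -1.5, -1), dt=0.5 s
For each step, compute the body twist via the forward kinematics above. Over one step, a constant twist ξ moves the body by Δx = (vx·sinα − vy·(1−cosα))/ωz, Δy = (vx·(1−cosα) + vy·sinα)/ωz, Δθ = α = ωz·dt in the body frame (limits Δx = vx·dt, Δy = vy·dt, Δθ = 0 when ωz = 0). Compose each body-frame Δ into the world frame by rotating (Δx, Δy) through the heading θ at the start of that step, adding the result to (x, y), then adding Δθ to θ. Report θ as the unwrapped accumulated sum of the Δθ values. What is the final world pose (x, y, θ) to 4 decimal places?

(-0.2191, 0.4403, -1.0467)

step 1: ξ=(vx,vy,ωz)=(-0.3300, 0.0300, -0.7667), dt=1.5 → body Δ=(-0.3697, 0.2903, -1.1500) → world pose (-0.3697, 0.2903, -1.1500)
step 2: ξ=(vx,vy,ωz)=(-0.0700, 0.1900, -0.1000), dt=0.8 → body Δ=(-0.0499, 0.1541, -0.0800) → world pose (-0.2495, 0.3988, -1.2300)
step 3: ξ=(vx,vy,ωz)=(-0.0500, 0.0900, 0.3667), dt=0.5 → body Δ=(-0.0290, 0.0425, 0.1833) → world pose (-0.2191, 0.4403, -1.0467)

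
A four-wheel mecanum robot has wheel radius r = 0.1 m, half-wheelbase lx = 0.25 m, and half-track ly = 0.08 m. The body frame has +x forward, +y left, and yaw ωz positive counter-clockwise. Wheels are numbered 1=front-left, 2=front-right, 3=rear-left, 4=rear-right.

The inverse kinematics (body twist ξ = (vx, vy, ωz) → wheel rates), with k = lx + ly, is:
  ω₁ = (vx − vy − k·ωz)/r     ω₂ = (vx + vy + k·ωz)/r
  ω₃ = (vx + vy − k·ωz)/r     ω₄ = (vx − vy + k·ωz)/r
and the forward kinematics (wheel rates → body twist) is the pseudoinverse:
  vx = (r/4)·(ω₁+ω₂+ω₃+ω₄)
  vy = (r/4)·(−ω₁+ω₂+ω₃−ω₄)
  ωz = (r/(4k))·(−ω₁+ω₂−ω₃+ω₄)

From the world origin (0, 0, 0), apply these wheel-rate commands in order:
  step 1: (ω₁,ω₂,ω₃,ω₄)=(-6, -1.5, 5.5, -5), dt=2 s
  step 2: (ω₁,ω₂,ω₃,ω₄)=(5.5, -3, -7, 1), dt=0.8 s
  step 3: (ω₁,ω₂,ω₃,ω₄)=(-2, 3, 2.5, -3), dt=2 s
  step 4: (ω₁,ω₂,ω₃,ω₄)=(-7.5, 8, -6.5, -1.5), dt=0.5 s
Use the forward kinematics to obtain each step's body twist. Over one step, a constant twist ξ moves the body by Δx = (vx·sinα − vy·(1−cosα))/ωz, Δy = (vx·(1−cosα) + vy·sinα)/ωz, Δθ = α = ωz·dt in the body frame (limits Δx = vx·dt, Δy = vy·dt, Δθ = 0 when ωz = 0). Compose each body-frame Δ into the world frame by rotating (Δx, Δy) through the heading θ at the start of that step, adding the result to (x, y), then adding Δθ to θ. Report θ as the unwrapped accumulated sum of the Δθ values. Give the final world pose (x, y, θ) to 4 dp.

step 1: ξ=(vx,vy,ωz)=(-0.1750, 0.3750, -0.4545), dt=2.0 → body Δ=(0.0143, 0.7993, -0.9091) → world pose (0.0143, 0.7993, -0.9091)
step 2: ξ=(vx,vy,ωz)=(-0.0875, -0.4125, -0.0379), dt=0.8 → body Δ=(-0.0750, -0.3289, -0.0303) → world pose (-0.2912, 0.6564, -0.9394)
step 3: ξ=(vx,vy,ωz)=(0.0125, 0.2625, -0.0379), dt=2.0 → body Δ=(0.0449, 0.5236, -0.0758) → world pose (0.1579, 0.9292, -1.0152)
step 4: ξ=(vx,vy,ωz)=(-0.1875, 0.2625, 1.5530), dt=0.5 → body Δ=(-0.1331, 0.0838, 0.7765) → world pose (0.1589, 1.0865, -0.2386)

(0.1589, 1.0865, -0.2386)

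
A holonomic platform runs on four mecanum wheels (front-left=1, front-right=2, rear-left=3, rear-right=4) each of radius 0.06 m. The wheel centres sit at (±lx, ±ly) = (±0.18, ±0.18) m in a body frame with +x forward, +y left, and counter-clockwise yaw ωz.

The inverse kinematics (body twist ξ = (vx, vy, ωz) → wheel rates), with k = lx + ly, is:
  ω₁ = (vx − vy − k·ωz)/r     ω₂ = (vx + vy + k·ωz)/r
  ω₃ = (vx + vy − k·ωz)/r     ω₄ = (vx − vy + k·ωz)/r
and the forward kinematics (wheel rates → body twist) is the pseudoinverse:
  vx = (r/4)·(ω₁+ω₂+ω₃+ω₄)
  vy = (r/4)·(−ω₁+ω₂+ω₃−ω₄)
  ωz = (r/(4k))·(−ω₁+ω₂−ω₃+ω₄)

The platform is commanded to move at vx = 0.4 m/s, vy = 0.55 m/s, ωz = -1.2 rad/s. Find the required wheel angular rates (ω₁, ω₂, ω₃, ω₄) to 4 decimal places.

(4.7000, 8.6333, 23.0333, -9.7000)

k = lx + ly = 0.18 + 0.18 = 0.3600;  k·ωz = 0.3600·-1.2 = -0.4320
ω₁ (FL) = (vx − vy − k·ωz)/r = 0.2820/0.06 = 4.7000
ω₂ (FR) = (vx + vy + k·ωz)/r = 0.5180/0.06 = 8.6333
ω₃ (RL) = (vx + vy − k·ωz)/r = 1.3820/0.06 = 23.0333
ω₄ (RR) = (vx − vy + k·ωz)/r = -0.5820/0.06 = -9.7000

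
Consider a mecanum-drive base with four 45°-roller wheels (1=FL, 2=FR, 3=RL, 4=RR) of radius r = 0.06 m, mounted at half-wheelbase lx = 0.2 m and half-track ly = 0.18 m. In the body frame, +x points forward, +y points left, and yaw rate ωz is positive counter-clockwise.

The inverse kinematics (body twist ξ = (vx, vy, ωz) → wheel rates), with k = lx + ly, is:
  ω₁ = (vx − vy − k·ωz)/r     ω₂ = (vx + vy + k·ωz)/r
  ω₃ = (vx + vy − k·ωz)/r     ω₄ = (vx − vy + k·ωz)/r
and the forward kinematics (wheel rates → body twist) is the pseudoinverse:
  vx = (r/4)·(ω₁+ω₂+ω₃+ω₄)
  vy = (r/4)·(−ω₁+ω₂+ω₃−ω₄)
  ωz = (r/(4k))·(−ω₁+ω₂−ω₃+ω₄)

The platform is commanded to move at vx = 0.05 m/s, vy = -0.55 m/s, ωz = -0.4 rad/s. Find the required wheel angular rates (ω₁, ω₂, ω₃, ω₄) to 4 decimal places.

(12.5333, -10.8667, -5.8000, 7.4667)

k = lx + ly = 0.2 + 0.18 = 0.3800;  k·ωz = 0.3800·-0.4 = -0.1520
ω₁ (FL) = (vx − vy − k·ωz)/r = 0.7520/0.06 = 12.5333
ω₂ (FR) = (vx + vy + k·ωz)/r = -0.6520/0.06 = -10.8667
ω₃ (RL) = (vx + vy − k·ωz)/r = -0.3480/0.06 = -5.8000
ω₄ (RR) = (vx − vy + k·ωz)/r = 0.4480/0.06 = 7.4667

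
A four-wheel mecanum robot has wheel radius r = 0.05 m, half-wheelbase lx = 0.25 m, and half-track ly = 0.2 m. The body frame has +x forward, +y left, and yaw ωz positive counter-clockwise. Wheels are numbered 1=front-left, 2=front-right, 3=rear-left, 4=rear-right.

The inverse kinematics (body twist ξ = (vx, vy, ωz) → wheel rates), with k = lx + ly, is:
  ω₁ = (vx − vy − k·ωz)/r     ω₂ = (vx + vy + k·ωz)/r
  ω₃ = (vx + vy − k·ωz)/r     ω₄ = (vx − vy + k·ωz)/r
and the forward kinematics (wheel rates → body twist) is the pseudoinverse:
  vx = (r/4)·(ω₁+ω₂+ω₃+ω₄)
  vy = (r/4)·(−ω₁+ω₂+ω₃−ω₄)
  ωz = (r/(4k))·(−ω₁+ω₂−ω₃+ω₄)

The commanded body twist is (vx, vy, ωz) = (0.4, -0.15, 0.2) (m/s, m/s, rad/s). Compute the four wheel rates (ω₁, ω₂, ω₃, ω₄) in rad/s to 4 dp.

k = lx + ly = 0.25 + 0.2 = 0.4500;  k·ωz = 0.4500·0.2 = 0.0900
ω₁ (FL) = (vx − vy − k·ωz)/r = 0.4600/0.05 = 9.2000
ω₂ (FR) = (vx + vy + k·ωz)/r = 0.3400/0.05 = 6.8000
ω₃ (RL) = (vx + vy − k·ωz)/r = 0.1600/0.05 = 3.2000
ω₄ (RR) = (vx − vy + k·ωz)/r = 0.6400/0.05 = 12.8000

(9.2000, 6.8000, 3.2000, 12.8000)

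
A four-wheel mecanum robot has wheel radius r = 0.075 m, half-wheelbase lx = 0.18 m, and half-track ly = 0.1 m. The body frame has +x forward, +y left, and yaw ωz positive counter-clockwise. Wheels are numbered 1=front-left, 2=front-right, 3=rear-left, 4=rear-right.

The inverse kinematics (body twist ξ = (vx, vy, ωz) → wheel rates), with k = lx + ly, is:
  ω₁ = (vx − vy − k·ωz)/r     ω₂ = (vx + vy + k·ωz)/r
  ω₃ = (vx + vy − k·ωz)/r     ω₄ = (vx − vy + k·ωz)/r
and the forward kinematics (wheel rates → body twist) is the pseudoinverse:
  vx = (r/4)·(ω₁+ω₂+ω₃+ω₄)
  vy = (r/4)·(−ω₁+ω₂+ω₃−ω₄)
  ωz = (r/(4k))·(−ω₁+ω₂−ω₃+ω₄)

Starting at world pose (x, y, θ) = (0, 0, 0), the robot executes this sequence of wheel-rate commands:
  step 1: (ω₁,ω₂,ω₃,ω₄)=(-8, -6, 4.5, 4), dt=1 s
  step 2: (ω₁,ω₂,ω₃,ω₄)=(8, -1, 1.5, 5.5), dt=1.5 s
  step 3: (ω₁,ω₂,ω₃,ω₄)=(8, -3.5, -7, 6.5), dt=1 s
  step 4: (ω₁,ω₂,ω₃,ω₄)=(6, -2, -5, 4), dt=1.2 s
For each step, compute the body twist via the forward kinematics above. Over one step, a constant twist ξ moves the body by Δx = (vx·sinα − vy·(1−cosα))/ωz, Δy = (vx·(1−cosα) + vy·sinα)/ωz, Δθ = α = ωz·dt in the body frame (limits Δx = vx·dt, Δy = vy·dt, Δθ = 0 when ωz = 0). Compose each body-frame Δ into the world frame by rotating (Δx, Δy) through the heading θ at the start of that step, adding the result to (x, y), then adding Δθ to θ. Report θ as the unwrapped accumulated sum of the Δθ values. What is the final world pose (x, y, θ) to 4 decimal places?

(0.1219, -1.2293, -0.1875)

step 1: ξ=(vx,vy,ωz)=(-0.1031, 0.0469, 0.1004), dt=1.0 → body Δ=(-0.1053, 0.0416, 0.1004) → world pose (-0.1053, 0.0416, 0.1004)
step 2: ξ=(vx,vy,ωz)=(0.2625, -0.2437, -0.3348), dt=1.5 → body Δ=(0.2875, -0.4473, -0.5022) → world pose (0.2256, -0.3746, -0.4018)
step 3: ξ=(vx,vy,ωz)=(0.0750, -0.4688, 0.1339), dt=1.0 → body Δ=(0.1061, -0.4623, 0.1339) → world pose (0.1425, -0.8416, -0.2679)
step 4: ξ=(vx,vy,ωz)=(0.0562, -0.3187, 0.0670), dt=1.2 → body Δ=(0.0828, -0.3794, 0.0804) → world pose (0.1219, -1.2293, -0.1875)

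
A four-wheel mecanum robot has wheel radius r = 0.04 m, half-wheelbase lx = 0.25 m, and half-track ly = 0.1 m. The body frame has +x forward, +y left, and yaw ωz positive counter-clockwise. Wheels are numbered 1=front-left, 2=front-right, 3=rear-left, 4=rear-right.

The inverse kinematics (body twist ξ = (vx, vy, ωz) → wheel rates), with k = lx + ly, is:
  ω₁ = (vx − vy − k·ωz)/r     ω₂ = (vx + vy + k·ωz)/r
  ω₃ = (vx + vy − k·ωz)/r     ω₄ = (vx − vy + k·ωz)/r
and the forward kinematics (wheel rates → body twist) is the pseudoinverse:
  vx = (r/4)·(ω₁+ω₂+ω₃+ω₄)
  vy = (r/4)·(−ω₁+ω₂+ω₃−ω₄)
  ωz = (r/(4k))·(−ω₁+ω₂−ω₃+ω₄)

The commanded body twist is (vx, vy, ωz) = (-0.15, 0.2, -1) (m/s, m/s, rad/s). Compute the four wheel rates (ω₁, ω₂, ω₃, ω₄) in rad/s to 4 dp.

(0.0000, -7.5000, 10.0000, -17.5000)

k = lx + ly = 0.25 + 0.1 = 0.3500;  k·ωz = 0.3500·-1 = -0.3500
ω₁ (FL) = (vx − vy − k·ωz)/r = 0.0000/0.04 = 0.0000
ω₂ (FR) = (vx + vy + k·ωz)/r = -0.3000/0.04 = -7.5000
ω₃ (RL) = (vx + vy − k·ωz)/r = 0.4000/0.04 = 10.0000
ω₄ (RR) = (vx − vy + k·ωz)/r = -0.7000/0.04 = -17.5000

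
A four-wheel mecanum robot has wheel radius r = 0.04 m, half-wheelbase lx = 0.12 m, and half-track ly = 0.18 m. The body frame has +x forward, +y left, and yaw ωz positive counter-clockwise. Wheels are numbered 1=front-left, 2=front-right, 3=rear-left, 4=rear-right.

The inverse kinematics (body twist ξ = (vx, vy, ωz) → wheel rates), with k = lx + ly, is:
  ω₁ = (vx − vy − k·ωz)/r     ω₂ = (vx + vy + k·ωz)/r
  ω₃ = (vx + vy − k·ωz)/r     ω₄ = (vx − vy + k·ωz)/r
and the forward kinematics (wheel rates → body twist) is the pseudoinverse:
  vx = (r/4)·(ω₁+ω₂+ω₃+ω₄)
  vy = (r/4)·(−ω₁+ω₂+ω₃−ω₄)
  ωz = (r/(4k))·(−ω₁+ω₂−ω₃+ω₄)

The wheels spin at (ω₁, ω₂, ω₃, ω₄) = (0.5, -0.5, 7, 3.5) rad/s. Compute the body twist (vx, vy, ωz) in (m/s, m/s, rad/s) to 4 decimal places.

k = lx + ly = 0.12 + 0.18 = 0.3000
ω₁+ω₂+ω₃+ω₄ = 10.5000  →  vx = (0.04/4)·10.5000 = 0.1050
−ω₁+ω₂+ω₃−ω₄ = 2.5000  →  vy = (0.04/4)·2.5000 = 0.0250
−ω₁+ω₂−ω₃+ω₄ = -4.5000  →  ωz = (0.04/1.2000)·-4.5000 = -0.1500

(0.1050, 0.0250, -0.1500)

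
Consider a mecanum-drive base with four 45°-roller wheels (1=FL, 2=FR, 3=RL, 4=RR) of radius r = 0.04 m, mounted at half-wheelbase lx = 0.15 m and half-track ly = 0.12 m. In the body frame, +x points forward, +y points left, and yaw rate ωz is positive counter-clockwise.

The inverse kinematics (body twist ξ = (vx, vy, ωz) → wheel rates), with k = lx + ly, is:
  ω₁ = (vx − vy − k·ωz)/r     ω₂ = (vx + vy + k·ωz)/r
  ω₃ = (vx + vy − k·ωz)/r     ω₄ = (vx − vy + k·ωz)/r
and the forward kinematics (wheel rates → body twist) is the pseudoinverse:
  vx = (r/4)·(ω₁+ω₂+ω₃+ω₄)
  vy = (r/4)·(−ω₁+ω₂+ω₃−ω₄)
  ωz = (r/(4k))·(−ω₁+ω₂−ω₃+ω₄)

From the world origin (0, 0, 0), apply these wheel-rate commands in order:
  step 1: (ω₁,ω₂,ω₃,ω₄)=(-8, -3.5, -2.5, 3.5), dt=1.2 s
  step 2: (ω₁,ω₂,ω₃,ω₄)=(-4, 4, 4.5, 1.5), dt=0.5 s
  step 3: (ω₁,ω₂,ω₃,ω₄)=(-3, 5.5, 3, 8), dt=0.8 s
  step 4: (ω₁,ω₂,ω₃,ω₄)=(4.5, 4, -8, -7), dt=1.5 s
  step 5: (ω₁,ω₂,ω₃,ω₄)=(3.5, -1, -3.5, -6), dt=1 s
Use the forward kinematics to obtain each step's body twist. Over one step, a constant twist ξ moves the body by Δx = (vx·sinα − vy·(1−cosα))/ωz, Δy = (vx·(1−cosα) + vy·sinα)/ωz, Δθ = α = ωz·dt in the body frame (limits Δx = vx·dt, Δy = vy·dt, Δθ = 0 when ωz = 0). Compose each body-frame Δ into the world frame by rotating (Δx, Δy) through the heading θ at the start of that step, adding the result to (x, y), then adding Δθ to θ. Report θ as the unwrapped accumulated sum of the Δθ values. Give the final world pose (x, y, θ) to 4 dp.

(-0.1264, -0.0487, 0.7278)

step 1: ξ=(vx,vy,ωz)=(-0.1050, -0.0150, 0.3889), dt=1.2 → body Δ=(-0.1174, -0.0462, 0.4667) → world pose (-0.1174, -0.0462, 0.4667)
step 2: ξ=(vx,vy,ωz)=(0.0600, 0.1100, 0.1852), dt=0.5 → body Δ=(0.0274, 0.0563, 0.0926) → world pose (-0.1182, 0.0164, 0.5593)
step 3: ξ=(vx,vy,ωz)=(0.1350, 0.0350, 0.5000), dt=0.8 → body Δ=(0.0996, 0.0486, 0.4000) → world pose (-0.0595, 0.1104, 0.9593)
step 4: ξ=(vx,vy,ωz)=(-0.0650, -0.0150, 0.0185), dt=1.5 → body Δ=(-0.0972, -0.0239, 0.0278) → world pose (-0.0958, 0.0172, 0.9870)
step 5: ξ=(vx,vy,ωz)=(-0.0700, -0.0200, -0.2593), dt=1.0 → body Δ=(-0.0718, -0.0108, -0.2593) → world pose (-0.1264, -0.0487, 0.7278)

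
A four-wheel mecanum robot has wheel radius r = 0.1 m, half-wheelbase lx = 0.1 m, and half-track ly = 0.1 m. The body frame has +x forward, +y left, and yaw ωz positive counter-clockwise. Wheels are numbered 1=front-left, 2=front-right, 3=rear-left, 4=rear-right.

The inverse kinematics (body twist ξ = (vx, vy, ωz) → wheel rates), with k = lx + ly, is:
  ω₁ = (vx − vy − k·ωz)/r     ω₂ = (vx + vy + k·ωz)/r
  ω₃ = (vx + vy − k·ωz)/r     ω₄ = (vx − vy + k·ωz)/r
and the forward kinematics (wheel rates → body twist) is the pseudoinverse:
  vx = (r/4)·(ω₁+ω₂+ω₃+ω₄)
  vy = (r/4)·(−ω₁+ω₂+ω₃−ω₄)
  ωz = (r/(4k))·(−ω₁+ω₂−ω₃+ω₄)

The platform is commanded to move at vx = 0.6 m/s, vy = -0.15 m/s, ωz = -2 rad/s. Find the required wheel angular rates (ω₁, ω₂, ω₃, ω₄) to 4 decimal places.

(11.5000, 0.5000, 8.5000, 3.5000)

k = lx + ly = 0.1 + 0.1 = 0.2000;  k·ωz = 0.2000·-2 = -0.4000
ω₁ (FL) = (vx − vy − k·ωz)/r = 1.1500/0.1 = 11.5000
ω₂ (FR) = (vx + vy + k·ωz)/r = 0.0500/0.1 = 0.5000
ω₃ (RL) = (vx + vy − k·ωz)/r = 0.8500/0.1 = 8.5000
ω₄ (RR) = (vx − vy + k·ωz)/r = 0.3500/0.1 = 3.5000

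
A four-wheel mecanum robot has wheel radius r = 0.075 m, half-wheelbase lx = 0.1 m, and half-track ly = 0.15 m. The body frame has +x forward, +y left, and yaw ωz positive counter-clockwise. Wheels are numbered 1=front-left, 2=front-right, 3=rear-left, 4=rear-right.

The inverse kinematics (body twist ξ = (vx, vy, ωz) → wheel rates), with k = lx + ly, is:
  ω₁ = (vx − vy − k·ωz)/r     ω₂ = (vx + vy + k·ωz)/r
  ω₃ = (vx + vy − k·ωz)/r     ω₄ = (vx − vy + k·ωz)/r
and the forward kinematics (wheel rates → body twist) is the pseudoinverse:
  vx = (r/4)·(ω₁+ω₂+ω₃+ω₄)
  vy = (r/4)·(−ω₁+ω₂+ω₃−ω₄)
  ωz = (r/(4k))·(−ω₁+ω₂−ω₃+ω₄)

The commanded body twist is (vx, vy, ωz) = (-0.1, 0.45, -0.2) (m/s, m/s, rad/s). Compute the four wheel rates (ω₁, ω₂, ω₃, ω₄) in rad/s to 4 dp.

(-6.6667, 4.0000, 5.3333, -8.0000)

k = lx + ly = 0.1 + 0.15 = 0.2500;  k·ωz = 0.2500·-0.2 = -0.0500
ω₁ (FL) = (vx − vy − k·ωz)/r = -0.5000/0.075 = -6.6667
ω₂ (FR) = (vx + vy + k·ωz)/r = 0.3000/0.075 = 4.0000
ω₃ (RL) = (vx + vy − k·ωz)/r = 0.4000/0.075 = 5.3333
ω₄ (RR) = (vx − vy + k·ωz)/r = -0.6000/0.075 = -8.0000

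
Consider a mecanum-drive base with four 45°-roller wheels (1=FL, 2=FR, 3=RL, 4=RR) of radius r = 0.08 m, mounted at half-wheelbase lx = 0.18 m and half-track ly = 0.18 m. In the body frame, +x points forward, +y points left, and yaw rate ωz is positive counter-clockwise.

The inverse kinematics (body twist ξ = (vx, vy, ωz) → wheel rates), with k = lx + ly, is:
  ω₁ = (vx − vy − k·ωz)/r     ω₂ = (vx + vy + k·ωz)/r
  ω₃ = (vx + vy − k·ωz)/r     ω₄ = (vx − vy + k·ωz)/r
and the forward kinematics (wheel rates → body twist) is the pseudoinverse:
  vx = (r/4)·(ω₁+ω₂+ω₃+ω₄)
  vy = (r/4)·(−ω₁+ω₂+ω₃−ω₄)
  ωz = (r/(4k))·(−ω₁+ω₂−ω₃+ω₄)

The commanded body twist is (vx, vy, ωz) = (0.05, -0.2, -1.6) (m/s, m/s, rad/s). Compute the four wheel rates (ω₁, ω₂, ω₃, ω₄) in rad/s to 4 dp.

k = lx + ly = 0.18 + 0.18 = 0.3600;  k·ωz = 0.3600·-1.6 = -0.5760
ω₁ (FL) = (vx − vy − k·ωz)/r = 0.8260/0.08 = 10.3250
ω₂ (FR) = (vx + vy + k·ωz)/r = -0.7260/0.08 = -9.0750
ω₃ (RL) = (vx + vy − k·ωz)/r = 0.4260/0.08 = 5.3250
ω₄ (RR) = (vx − vy + k·ωz)/r = -0.3260/0.08 = -4.0750

(10.3250, -9.0750, 5.3250, -4.0750)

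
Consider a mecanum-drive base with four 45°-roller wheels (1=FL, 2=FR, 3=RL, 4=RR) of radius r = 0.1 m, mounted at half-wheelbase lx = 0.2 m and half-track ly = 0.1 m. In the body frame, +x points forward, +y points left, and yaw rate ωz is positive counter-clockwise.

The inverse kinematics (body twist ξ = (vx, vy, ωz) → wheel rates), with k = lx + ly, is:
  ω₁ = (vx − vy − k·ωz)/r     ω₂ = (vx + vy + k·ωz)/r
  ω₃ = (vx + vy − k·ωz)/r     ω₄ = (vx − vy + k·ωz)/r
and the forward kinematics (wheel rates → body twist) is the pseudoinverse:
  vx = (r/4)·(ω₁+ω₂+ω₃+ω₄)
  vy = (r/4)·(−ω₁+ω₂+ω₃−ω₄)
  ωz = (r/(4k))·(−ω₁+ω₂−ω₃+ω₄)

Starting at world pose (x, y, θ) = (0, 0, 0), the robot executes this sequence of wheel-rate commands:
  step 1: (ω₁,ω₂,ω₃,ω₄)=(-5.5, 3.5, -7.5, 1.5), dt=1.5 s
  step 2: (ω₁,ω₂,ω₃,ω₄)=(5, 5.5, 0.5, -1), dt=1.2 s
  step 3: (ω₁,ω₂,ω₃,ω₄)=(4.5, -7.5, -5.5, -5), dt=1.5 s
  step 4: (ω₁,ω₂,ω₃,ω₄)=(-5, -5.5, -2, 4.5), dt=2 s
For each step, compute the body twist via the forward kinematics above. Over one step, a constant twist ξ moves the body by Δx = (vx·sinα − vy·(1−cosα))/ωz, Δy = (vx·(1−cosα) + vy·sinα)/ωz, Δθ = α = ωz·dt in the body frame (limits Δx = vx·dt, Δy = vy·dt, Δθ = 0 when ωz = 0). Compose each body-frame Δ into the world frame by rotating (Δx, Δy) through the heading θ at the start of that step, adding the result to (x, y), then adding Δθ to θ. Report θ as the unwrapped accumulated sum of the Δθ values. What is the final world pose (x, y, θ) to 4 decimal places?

(0.2118, -1.0058, 1.7125)

step 1: ξ=(vx,vy,ωz)=(-0.2000, 0.0000, 1.5000), dt=1.5 → body Δ=(-0.1037, -0.2171, 2.2500) → world pose (-0.1037, -0.2171, 2.2500)
step 2: ξ=(vx,vy,ωz)=(0.2500, 0.0500, -0.0833), dt=1.2 → body Δ=(0.3025, 0.0449, -0.1000) → world pose (-0.3287, -0.0099, 2.1500)
step 3: ξ=(vx,vy,ωz)=(-0.3375, -0.3125, -0.9583), dt=1.5 → body Δ=(-0.6318, -0.0178, -1.4375) → world pose (0.0320, -0.5289, 0.7125)
step 4: ξ=(vx,vy,ωz)=(-0.2000, -0.1750, 0.5000), dt=2.0 → body Δ=(-0.1757, -0.4784, 1.0000) → world pose (0.2118, -1.0058, 1.7125)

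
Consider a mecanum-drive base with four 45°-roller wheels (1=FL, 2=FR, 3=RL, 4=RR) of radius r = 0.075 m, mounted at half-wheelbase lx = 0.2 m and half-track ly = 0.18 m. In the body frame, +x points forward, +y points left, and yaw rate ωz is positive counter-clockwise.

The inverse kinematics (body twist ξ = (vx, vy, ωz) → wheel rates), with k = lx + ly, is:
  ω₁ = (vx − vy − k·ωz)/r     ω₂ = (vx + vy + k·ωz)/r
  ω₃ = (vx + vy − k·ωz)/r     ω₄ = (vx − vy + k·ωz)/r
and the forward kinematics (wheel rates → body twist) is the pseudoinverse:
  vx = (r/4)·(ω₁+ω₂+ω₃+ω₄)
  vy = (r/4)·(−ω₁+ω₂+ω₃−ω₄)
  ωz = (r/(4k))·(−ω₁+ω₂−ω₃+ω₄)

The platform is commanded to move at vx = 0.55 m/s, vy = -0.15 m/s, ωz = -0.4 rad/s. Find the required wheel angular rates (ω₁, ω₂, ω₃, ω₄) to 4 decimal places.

(11.3600, 3.3067, 7.3600, 7.3067)

k = lx + ly = 0.2 + 0.18 = 0.3800;  k·ωz = 0.3800·-0.4 = -0.1520
ω₁ (FL) = (vx − vy − k·ωz)/r = 0.8520/0.075 = 11.3600
ω₂ (FR) = (vx + vy + k·ωz)/r = 0.2480/0.075 = 3.3067
ω₃ (RL) = (vx + vy − k·ωz)/r = 0.5520/0.075 = 7.3600
ω₄ (RR) = (vx − vy + k·ωz)/r = 0.5480/0.075 = 7.3067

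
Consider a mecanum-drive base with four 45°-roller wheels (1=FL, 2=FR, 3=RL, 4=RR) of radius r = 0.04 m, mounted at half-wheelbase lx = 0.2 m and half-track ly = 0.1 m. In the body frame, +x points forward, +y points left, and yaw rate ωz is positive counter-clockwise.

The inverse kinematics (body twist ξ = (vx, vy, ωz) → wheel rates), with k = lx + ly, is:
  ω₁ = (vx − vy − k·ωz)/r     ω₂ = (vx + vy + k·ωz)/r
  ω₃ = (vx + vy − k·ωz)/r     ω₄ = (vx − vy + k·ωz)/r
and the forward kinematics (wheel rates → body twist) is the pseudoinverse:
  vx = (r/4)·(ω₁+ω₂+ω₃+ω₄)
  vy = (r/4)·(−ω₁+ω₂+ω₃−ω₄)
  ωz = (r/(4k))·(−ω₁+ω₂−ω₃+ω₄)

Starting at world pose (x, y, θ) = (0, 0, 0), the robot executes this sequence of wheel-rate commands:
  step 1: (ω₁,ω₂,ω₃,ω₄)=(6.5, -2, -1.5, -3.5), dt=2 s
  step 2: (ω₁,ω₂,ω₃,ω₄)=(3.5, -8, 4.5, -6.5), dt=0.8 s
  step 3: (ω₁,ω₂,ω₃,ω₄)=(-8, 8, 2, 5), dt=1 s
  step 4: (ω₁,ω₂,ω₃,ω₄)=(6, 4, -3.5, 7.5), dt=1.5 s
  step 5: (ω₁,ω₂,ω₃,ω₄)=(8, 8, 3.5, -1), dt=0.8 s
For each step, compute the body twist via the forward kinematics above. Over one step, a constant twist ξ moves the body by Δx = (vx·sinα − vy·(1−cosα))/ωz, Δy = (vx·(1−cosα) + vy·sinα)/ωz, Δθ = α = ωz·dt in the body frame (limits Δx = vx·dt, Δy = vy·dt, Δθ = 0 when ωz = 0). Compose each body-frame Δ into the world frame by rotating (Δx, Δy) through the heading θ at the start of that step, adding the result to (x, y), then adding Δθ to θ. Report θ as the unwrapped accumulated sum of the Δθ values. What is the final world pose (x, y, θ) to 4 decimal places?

(0.3184, -0.3314, -0.3367)

step 1: ξ=(vx,vy,ωz)=(-0.0050, -0.0650, -0.3500), dt=2.0 → body Δ=(-0.0529, -0.1163, -0.7000) → world pose (-0.0529, -0.1163, -0.7000)
step 2: ξ=(vx,vy,ωz)=(-0.0650, -0.0050, -0.7500), dt=0.8 → body Δ=(-0.0501, 0.0114, -0.6000) → world pose (-0.0839, -0.0753, -1.3000)
step 3: ξ=(vx,vy,ωz)=(0.0700, 0.1300, 0.6333), dt=1.0 → body Δ=(0.0256, 0.1429, 0.6333) → world pose (0.0607, -0.0617, -0.6667)
step 4: ξ=(vx,vy,ωz)=(0.1400, -0.1300, 0.3000), dt=1.5 → body Δ=(0.2461, -0.1420, 0.4500) → world pose (0.1663, -0.3256, -0.2167)
step 5: ξ=(vx,vy,ωz)=(0.1850, 0.0450, -0.1500), dt=0.8 → body Δ=(0.1498, 0.0270, -0.1200) → world pose (0.3184, -0.3314, -0.3367)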